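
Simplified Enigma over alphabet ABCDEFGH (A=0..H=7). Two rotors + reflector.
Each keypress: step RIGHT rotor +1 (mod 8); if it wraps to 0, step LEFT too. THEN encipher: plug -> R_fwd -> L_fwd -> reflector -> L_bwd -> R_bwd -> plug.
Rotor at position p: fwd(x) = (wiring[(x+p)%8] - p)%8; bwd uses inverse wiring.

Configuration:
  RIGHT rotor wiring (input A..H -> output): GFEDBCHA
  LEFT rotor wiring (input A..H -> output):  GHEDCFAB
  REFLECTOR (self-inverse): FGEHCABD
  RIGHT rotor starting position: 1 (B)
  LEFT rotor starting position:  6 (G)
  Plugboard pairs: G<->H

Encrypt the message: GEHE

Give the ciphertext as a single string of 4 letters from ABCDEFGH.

Char 1 ('G'): step: R->2, L=6; G->plug->H->R->D->L->B->refl->G->L'->E->R'->G->plug->H
Char 2 ('E'): step: R->3, L=6; E->plug->E->R->F->L->F->refl->A->L'->C->R'->G->plug->H
Char 3 ('H'): step: R->4, L=6; H->plug->G->R->A->L->C->refl->E->L'->G->R'->B->plug->B
Char 4 ('E'): step: R->5, L=6; E->plug->E->R->A->L->C->refl->E->L'->G->R'->G->plug->H

Answer: HHBH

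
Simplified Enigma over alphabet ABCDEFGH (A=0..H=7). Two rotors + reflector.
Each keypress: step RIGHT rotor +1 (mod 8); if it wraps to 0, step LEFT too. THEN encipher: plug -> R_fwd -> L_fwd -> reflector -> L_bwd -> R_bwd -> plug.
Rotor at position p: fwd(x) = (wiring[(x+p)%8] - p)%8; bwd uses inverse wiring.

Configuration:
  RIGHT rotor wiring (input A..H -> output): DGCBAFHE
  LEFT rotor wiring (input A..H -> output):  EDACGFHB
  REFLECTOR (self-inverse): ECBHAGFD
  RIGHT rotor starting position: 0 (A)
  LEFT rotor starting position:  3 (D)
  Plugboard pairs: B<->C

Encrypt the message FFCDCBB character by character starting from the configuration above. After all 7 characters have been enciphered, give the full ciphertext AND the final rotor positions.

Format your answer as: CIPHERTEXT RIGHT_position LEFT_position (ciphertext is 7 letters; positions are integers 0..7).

Answer: GEBCFGC 7 3

Derivation:
Char 1 ('F'): step: R->1, L=3; F->plug->F->R->G->L->A->refl->E->L'->D->R'->G->plug->G
Char 2 ('F'): step: R->2, L=3; F->plug->F->R->C->L->C->refl->B->L'->F->R'->E->plug->E
Char 3 ('C'): step: R->3, L=3; C->plug->B->R->F->L->B->refl->C->L'->C->R'->C->plug->B
Char 4 ('D'): step: R->4, L=3; D->plug->D->R->A->L->H->refl->D->L'->B->R'->B->plug->C
Char 5 ('C'): step: R->5, L=3; C->plug->B->R->C->L->C->refl->B->L'->F->R'->F->plug->F
Char 6 ('B'): step: R->6, L=3; B->plug->C->R->F->L->B->refl->C->L'->C->R'->G->plug->G
Char 7 ('B'): step: R->7, L=3; B->plug->C->R->H->L->F->refl->G->L'->E->R'->B->plug->C
Final: ciphertext=GEBCFGC, RIGHT=7, LEFT=3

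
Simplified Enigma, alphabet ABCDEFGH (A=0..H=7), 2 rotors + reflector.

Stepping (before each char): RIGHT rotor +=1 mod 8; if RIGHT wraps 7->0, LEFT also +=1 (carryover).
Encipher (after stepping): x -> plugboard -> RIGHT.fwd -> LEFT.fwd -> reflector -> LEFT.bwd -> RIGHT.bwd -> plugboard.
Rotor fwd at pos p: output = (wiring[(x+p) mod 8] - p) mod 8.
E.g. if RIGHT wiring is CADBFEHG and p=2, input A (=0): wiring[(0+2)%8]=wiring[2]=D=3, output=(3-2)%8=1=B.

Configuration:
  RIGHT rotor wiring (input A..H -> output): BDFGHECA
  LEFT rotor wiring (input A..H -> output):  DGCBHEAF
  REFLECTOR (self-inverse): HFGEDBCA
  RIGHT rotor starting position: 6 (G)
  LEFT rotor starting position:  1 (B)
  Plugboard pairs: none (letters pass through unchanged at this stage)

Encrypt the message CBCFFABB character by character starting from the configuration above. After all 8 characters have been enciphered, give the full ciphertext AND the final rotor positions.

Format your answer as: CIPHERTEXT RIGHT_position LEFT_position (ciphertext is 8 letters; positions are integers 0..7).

Char 1 ('C'): step: R->7, L=1; C->plug->C->R->E->L->D->refl->E->L'->G->R'->D->plug->D
Char 2 ('B'): step: R->0, L->2 (L advanced); B->plug->B->R->D->L->C->refl->G->L'->E->R'->F->plug->F
Char 3 ('C'): step: R->1, L=2; C->plug->C->R->F->L->D->refl->E->L'->H->R'->G->plug->G
Char 4 ('F'): step: R->2, L=2; F->plug->F->R->G->L->B->refl->F->L'->C->R'->D->plug->D
Char 5 ('F'): step: R->3, L=2; F->plug->F->R->G->L->B->refl->F->L'->C->R'->H->plug->H
Char 6 ('A'): step: R->4, L=2; A->plug->A->R->D->L->C->refl->G->L'->E->R'->D->plug->D
Char 7 ('B'): step: R->5, L=2; B->plug->B->R->F->L->D->refl->E->L'->H->R'->A->plug->A
Char 8 ('B'): step: R->6, L=2; B->plug->B->R->C->L->F->refl->B->L'->G->R'->H->plug->H
Final: ciphertext=DFGDHDAH, RIGHT=6, LEFT=2

Answer: DFGDHDAH 6 2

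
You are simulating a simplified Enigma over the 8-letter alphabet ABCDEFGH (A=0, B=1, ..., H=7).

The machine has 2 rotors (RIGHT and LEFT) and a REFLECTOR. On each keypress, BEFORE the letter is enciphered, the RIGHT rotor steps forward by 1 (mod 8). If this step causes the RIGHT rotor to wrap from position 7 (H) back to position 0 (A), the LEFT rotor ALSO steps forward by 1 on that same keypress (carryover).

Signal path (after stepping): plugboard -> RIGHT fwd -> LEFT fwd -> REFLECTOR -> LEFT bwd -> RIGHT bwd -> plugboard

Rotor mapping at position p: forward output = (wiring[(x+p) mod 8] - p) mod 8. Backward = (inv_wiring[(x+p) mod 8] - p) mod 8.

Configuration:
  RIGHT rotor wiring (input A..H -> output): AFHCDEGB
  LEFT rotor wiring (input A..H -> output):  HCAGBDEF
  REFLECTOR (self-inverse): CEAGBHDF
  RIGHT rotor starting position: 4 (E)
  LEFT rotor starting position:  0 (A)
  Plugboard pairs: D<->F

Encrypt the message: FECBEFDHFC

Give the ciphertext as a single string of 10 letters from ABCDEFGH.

Char 1 ('F'): step: R->5, L=0; F->plug->D->R->D->L->G->refl->D->L'->F->R'->G->plug->G
Char 2 ('E'): step: R->6, L=0; E->plug->E->R->B->L->C->refl->A->L'->C->R'->C->plug->C
Char 3 ('C'): step: R->7, L=0; C->plug->C->R->G->L->E->refl->B->L'->E->R'->F->plug->D
Char 4 ('B'): step: R->0, L->1 (L advanced); B->plug->B->R->F->L->D->refl->G->L'->H->R'->C->plug->C
Char 5 ('E'): step: R->1, L=1; E->plug->E->R->D->L->A->refl->C->L'->E->R'->A->plug->A
Char 6 ('F'): step: R->2, L=1; F->plug->D->R->C->L->F->refl->H->L'->B->R'->C->plug->C
Char 7 ('D'): step: R->3, L=1; D->plug->F->R->F->L->D->refl->G->L'->H->R'->A->plug->A
Char 8 ('H'): step: R->4, L=1; H->plug->H->R->G->L->E->refl->B->L'->A->R'->B->plug->B
Char 9 ('F'): step: R->5, L=1; F->plug->D->R->D->L->A->refl->C->L'->E->R'->C->plug->C
Char 10 ('C'): step: R->6, L=1; C->plug->C->R->C->L->F->refl->H->L'->B->R'->E->plug->E

Answer: GCDCACABCE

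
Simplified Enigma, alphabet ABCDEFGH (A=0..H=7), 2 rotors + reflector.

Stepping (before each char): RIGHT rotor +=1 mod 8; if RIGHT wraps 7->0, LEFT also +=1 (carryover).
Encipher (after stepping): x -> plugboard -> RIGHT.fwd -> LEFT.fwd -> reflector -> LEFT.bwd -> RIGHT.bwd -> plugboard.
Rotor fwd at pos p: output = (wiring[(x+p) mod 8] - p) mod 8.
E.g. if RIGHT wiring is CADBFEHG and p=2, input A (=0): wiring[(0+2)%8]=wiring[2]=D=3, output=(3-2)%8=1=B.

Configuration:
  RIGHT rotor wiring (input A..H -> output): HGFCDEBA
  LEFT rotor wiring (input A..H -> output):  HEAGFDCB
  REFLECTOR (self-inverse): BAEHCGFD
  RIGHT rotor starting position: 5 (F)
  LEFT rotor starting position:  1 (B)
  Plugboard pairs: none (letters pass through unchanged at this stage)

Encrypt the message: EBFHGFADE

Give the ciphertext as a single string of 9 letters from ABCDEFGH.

Char 1 ('E'): step: R->6, L=1; E->plug->E->R->H->L->G->refl->F->L'->C->R'->B->plug->B
Char 2 ('B'): step: R->7, L=1; B->plug->B->R->A->L->D->refl->H->L'->B->R'->A->plug->A
Char 3 ('F'): step: R->0, L->2 (L advanced); F->plug->F->R->E->L->A->refl->B->L'->D->R'->E->plug->E
Char 4 ('H'): step: R->1, L=2; H->plug->H->R->G->L->F->refl->G->L'->A->R'->F->plug->F
Char 5 ('G'): step: R->2, L=2; G->plug->G->R->F->L->H->refl->D->L'->C->R'->D->plug->D
Char 6 ('F'): step: R->3, L=2; F->plug->F->R->E->L->A->refl->B->L'->D->R'->G->plug->G
Char 7 ('A'): step: R->4, L=2; A->plug->A->R->H->L->C->refl->E->L'->B->R'->G->plug->G
Char 8 ('D'): step: R->5, L=2; D->plug->D->R->C->L->D->refl->H->L'->F->R'->G->plug->G
Char 9 ('E'): step: R->6, L=2; E->plug->E->R->H->L->C->refl->E->L'->B->R'->C->plug->C

Answer: BAEFDGGGC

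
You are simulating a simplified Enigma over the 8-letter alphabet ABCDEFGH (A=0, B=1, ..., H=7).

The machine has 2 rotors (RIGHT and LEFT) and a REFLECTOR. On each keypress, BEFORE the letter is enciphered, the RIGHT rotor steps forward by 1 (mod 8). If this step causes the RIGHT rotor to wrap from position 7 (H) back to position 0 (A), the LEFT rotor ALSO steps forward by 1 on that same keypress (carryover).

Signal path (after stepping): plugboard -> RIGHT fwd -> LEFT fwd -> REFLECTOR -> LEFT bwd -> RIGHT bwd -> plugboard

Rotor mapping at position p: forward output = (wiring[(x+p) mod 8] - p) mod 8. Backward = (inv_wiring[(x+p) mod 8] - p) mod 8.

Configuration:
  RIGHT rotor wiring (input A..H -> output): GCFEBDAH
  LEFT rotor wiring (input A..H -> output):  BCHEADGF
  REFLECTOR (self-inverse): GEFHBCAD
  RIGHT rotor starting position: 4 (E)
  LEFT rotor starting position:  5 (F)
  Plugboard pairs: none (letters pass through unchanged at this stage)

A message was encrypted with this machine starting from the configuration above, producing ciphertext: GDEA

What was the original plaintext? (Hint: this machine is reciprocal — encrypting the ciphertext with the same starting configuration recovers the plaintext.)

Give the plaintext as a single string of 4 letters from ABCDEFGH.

Char 1 ('G'): step: R->5, L=5; G->plug->G->R->H->L->D->refl->H->L'->G->R'->A->plug->A
Char 2 ('D'): step: R->6, L=5; D->plug->D->R->E->L->F->refl->C->L'->F->R'->H->plug->H
Char 3 ('E'): step: R->7, L=5; E->plug->E->R->F->L->C->refl->F->L'->E->R'->G->plug->G
Char 4 ('A'): step: R->0, L->6 (L advanced); A->plug->A->R->G->L->C->refl->F->L'->H->R'->H->plug->H

Answer: AHGH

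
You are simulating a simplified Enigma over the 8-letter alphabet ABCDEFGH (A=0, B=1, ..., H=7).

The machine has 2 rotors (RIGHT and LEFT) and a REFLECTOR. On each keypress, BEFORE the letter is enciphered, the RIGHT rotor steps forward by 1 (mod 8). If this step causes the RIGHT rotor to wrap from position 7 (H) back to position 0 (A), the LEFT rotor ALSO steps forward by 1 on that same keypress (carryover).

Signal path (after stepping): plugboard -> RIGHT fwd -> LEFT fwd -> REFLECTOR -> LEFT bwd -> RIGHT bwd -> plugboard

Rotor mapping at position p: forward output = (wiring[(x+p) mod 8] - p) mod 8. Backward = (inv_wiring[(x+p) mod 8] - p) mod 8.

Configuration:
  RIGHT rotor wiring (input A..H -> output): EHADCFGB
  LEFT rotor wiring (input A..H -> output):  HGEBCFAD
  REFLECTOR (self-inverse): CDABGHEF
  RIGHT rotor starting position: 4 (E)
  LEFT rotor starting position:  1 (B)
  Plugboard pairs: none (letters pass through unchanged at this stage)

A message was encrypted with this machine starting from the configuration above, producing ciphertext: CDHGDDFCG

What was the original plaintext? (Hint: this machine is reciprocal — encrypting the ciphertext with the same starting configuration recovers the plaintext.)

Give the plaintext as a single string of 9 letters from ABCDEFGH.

Answer: DBEHAHEEB

Derivation:
Char 1 ('C'): step: R->5, L=1; C->plug->C->R->E->L->E->refl->G->L'->H->R'->D->plug->D
Char 2 ('D'): step: R->6, L=1; D->plug->D->R->B->L->D->refl->B->L'->D->R'->B->plug->B
Char 3 ('H'): step: R->7, L=1; H->plug->H->R->H->L->G->refl->E->L'->E->R'->E->plug->E
Char 4 ('G'): step: R->0, L->2 (L advanced); G->plug->G->R->G->L->F->refl->H->L'->B->R'->H->plug->H
Char 5 ('D'): step: R->1, L=2; D->plug->D->R->B->L->H->refl->F->L'->G->R'->A->plug->A
Char 6 ('D'): step: R->2, L=2; D->plug->D->R->D->L->D->refl->B->L'->F->R'->H->plug->H
Char 7 ('F'): step: R->3, L=2; F->plug->F->R->B->L->H->refl->F->L'->G->R'->E->plug->E
Char 8 ('C'): step: R->4, L=2; C->plug->C->R->C->L->A->refl->C->L'->A->R'->E->plug->E
Char 9 ('G'): step: R->5, L=2; G->plug->G->R->G->L->F->refl->H->L'->B->R'->B->plug->B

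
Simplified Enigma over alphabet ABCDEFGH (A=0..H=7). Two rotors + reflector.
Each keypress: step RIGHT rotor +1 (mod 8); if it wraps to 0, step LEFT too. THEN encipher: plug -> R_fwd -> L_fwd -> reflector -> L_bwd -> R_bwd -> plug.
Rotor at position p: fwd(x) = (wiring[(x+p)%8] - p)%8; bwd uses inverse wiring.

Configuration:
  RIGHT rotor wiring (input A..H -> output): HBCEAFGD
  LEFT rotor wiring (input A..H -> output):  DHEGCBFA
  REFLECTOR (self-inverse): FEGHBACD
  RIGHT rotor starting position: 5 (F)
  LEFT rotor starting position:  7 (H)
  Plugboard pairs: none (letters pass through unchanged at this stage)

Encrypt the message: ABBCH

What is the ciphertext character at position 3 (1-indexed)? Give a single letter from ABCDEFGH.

Char 1 ('A'): step: R->6, L=7; A->plug->A->R->A->L->B->refl->E->L'->B->R'->C->plug->C
Char 2 ('B'): step: R->7, L=7; B->plug->B->R->A->L->B->refl->E->L'->B->R'->F->plug->F
Char 3 ('B'): step: R->0, L->0 (L advanced); B->plug->B->R->B->L->H->refl->D->L'->A->R'->E->plug->E

E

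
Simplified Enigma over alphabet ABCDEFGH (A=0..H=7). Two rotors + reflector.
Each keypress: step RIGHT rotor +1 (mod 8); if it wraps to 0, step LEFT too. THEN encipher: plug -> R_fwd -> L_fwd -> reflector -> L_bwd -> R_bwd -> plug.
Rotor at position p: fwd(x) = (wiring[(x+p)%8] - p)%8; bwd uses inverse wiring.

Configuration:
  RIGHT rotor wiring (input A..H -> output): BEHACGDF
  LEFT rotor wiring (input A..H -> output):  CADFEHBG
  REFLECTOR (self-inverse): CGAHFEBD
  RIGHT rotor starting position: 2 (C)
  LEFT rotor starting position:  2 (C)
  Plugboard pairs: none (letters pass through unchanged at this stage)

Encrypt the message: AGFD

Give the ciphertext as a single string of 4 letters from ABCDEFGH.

Answer: CEBF

Derivation:
Char 1 ('A'): step: R->3, L=2; A->plug->A->R->F->L->E->refl->F->L'->D->R'->C->plug->C
Char 2 ('G'): step: R->4, L=2; G->plug->G->R->D->L->F->refl->E->L'->F->R'->E->plug->E
Char 3 ('F'): step: R->5, L=2; F->plug->F->R->C->L->C->refl->A->L'->G->R'->B->plug->B
Char 4 ('D'): step: R->6, L=2; D->plug->D->R->G->L->A->refl->C->L'->C->R'->F->plug->F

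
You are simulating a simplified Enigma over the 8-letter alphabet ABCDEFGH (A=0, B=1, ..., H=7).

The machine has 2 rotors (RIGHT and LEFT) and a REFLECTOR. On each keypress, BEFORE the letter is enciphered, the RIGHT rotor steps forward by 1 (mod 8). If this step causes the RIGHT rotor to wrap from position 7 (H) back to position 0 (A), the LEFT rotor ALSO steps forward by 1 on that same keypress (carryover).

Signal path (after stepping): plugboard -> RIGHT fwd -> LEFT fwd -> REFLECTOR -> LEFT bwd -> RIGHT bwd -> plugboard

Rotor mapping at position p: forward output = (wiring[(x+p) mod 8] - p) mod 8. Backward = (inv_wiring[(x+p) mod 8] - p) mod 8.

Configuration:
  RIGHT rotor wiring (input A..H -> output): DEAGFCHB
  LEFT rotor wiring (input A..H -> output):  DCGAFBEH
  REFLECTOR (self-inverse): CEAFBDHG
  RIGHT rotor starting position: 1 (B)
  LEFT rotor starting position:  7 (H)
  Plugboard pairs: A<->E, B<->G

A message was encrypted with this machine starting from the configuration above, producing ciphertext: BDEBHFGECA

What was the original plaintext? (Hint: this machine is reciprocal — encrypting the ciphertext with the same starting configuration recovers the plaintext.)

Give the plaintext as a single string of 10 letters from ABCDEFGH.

Char 1 ('B'): step: R->2, L=7; B->plug->G->R->B->L->E->refl->B->L'->E->R'->B->plug->G
Char 2 ('D'): step: R->3, L=7; D->plug->D->R->E->L->B->refl->E->L'->B->R'->G->plug->B
Char 3 ('E'): step: R->4, L=7; E->plug->A->R->B->L->E->refl->B->L'->E->R'->G->plug->B
Char 4 ('B'): step: R->5, L=7; B->plug->G->R->B->L->E->refl->B->L'->E->R'->C->plug->C
Char 5 ('H'): step: R->6, L=7; H->plug->H->R->E->L->B->refl->E->L'->B->R'->A->plug->E
Char 6 ('F'): step: R->7, L=7; F->plug->F->R->G->L->C->refl->A->L'->A->R'->H->plug->H
Char 7 ('G'): step: R->0, L->0 (L advanced); G->plug->B->R->E->L->F->refl->D->L'->A->R'->C->plug->C
Char 8 ('E'): step: R->1, L=0; E->plug->A->R->D->L->A->refl->C->L'->B->R'->E->plug->A
Char 9 ('C'): step: R->2, L=0; C->plug->C->R->D->L->A->refl->C->L'->B->R'->G->plug->B
Char 10 ('A'): step: R->3, L=0; A->plug->E->R->G->L->E->refl->B->L'->F->R'->H->plug->H

Answer: GBBCEHCABH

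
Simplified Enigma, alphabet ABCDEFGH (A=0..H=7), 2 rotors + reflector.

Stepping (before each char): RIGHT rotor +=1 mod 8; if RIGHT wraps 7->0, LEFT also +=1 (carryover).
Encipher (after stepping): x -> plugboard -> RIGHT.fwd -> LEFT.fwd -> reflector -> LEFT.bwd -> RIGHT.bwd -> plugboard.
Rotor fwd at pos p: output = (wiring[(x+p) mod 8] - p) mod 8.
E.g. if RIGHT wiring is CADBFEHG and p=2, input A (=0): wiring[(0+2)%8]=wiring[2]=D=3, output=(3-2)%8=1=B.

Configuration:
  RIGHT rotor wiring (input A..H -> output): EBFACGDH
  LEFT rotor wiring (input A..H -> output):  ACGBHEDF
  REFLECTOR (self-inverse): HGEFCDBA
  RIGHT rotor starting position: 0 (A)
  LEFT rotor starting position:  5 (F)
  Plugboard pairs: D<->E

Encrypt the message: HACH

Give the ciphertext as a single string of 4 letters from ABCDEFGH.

Char 1 ('H'): step: R->1, L=5; H->plug->H->R->D->L->D->refl->F->L'->E->R'->B->plug->B
Char 2 ('A'): step: R->2, L=5; A->plug->A->R->D->L->D->refl->F->L'->E->R'->D->plug->E
Char 3 ('C'): step: R->3, L=5; C->plug->C->R->D->L->D->refl->F->L'->E->R'->E->plug->D
Char 4 ('H'): step: R->4, L=5; H->plug->H->R->E->L->F->refl->D->L'->D->R'->D->plug->E

Answer: BEDE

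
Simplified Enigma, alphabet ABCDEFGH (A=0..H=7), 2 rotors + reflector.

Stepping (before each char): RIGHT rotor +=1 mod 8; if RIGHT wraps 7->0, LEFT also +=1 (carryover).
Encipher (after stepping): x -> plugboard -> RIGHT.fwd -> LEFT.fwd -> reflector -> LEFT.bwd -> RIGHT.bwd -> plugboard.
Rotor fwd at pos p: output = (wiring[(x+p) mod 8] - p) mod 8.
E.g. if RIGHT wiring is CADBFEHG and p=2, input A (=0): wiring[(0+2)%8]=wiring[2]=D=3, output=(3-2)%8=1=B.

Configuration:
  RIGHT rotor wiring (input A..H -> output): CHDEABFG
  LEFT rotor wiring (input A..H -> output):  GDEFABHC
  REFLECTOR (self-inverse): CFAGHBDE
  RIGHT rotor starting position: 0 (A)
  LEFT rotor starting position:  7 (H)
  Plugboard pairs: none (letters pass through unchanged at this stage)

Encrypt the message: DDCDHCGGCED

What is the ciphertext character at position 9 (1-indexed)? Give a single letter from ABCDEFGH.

Char 1 ('D'): step: R->1, L=7; D->plug->D->R->H->L->A->refl->C->L'->G->R'->A->plug->A
Char 2 ('D'): step: R->2, L=7; D->plug->D->R->H->L->A->refl->C->L'->G->R'->C->plug->C
Char 3 ('C'): step: R->3, L=7; C->plug->C->R->G->L->C->refl->A->L'->H->R'->F->plug->F
Char 4 ('D'): step: R->4, L=7; D->plug->D->R->C->L->E->refl->H->L'->B->R'->C->plug->C
Char 5 ('H'): step: R->5, L=7; H->plug->H->R->D->L->F->refl->B->L'->F->R'->D->plug->D
Char 6 ('C'): step: R->6, L=7; C->plug->C->R->E->L->G->refl->D->L'->A->R'->B->plug->B
Char 7 ('G'): step: R->7, L=7; G->plug->G->R->C->L->E->refl->H->L'->B->R'->F->plug->F
Char 8 ('G'): step: R->0, L->0 (L advanced); G->plug->G->R->F->L->B->refl->F->L'->D->R'->C->plug->C
Char 9 ('C'): step: R->1, L=0; C->plug->C->R->D->L->F->refl->B->L'->F->R'->G->plug->G

G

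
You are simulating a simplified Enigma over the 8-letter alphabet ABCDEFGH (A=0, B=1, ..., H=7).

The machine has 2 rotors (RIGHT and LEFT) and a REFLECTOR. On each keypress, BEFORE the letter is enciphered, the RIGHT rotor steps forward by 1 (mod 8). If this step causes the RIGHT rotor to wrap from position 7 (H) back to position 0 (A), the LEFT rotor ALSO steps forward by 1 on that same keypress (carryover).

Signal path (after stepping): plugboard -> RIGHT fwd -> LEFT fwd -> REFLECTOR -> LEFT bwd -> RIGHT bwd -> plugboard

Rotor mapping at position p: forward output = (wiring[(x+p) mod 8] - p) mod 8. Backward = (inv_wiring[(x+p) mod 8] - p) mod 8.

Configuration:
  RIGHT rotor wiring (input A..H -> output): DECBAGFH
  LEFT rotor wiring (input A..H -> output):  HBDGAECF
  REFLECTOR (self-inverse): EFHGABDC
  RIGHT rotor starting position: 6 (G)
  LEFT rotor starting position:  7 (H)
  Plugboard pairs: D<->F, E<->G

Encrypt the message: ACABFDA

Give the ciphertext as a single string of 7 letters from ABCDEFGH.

Answer: EAHECEG

Derivation:
Char 1 ('A'): step: R->7, L=7; A->plug->A->R->A->L->G->refl->D->L'->H->R'->G->plug->E
Char 2 ('C'): step: R->0, L->0 (L advanced); C->plug->C->R->C->L->D->refl->G->L'->D->R'->A->plug->A
Char 3 ('A'): step: R->1, L=0; A->plug->A->R->D->L->G->refl->D->L'->C->R'->H->plug->H
Char 4 ('B'): step: R->2, L=0; B->plug->B->R->H->L->F->refl->B->L'->B->R'->G->plug->E
Char 5 ('F'): step: R->3, L=0; F->plug->D->R->C->L->D->refl->G->L'->D->R'->C->plug->C
Char 6 ('D'): step: R->4, L=0; D->plug->F->R->A->L->H->refl->C->L'->G->R'->G->plug->E
Char 7 ('A'): step: R->5, L=0; A->plug->A->R->B->L->B->refl->F->L'->H->R'->E->plug->G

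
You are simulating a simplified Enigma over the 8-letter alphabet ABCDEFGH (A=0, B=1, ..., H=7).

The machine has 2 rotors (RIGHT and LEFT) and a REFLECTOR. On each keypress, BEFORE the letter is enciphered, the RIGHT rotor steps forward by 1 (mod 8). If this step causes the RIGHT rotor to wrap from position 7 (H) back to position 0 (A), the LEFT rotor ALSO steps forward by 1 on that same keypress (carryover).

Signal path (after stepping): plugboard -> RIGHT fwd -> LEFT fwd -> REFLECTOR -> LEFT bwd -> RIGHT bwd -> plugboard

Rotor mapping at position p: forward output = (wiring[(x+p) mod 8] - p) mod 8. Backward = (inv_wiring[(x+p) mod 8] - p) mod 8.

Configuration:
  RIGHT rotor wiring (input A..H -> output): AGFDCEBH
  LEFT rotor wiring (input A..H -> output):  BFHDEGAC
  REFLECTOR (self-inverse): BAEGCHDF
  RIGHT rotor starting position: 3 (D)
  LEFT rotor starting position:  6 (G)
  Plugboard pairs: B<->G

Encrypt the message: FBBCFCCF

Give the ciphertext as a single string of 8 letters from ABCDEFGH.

Char 1 ('F'): step: R->4, L=6; F->plug->F->R->C->L->D->refl->G->L'->G->R'->A->plug->A
Char 2 ('B'): step: R->5, L=6; B->plug->G->R->G->L->G->refl->D->L'->C->R'->C->plug->C
Char 3 ('B'): step: R->6, L=6; B->plug->G->R->E->L->B->refl->A->L'->H->R'->E->plug->E
Char 4 ('C'): step: R->7, L=6; C->plug->C->R->H->L->A->refl->B->L'->E->R'->E->plug->E
Char 5 ('F'): step: R->0, L->7 (L advanced); F->plug->F->R->E->L->E->refl->C->L'->B->R'->G->plug->B
Char 6 ('C'): step: R->1, L=7; C->plug->C->R->C->L->G->refl->D->L'->A->R'->F->plug->F
Char 7 ('C'): step: R->2, L=7; C->plug->C->R->A->L->D->refl->G->L'->C->R'->D->plug->D
Char 8 ('F'): step: R->3, L=7; F->plug->F->R->F->L->F->refl->H->L'->G->R'->D->plug->D

Answer: ACEEBFDD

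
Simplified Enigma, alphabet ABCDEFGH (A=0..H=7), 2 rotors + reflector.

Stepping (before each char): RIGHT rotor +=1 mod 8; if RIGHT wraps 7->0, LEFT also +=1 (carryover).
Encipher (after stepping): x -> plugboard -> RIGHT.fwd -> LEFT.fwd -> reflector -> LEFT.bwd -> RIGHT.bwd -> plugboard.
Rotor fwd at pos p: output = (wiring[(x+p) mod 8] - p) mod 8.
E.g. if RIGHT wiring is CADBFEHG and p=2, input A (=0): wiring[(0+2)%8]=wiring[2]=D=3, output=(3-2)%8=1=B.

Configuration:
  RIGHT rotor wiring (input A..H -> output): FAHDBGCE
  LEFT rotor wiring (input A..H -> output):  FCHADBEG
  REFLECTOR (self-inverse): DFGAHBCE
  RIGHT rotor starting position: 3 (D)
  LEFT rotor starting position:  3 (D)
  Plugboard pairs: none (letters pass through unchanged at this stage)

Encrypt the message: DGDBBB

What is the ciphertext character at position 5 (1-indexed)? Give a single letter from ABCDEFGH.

Char 1 ('D'): step: R->4, L=3; D->plug->D->R->A->L->F->refl->B->L'->D->R'->G->plug->G
Char 2 ('G'): step: R->5, L=3; G->plug->G->R->G->L->H->refl->E->L'->H->R'->C->plug->C
Char 3 ('D'): step: R->6, L=3; D->plug->D->R->C->L->G->refl->C->L'->F->R'->F->plug->F
Char 4 ('B'): step: R->7, L=3; B->plug->B->R->G->L->H->refl->E->L'->H->R'->G->plug->G
Char 5 ('B'): step: R->0, L->4 (L advanced); B->plug->B->R->A->L->H->refl->E->L'->H->R'->C->plug->C

C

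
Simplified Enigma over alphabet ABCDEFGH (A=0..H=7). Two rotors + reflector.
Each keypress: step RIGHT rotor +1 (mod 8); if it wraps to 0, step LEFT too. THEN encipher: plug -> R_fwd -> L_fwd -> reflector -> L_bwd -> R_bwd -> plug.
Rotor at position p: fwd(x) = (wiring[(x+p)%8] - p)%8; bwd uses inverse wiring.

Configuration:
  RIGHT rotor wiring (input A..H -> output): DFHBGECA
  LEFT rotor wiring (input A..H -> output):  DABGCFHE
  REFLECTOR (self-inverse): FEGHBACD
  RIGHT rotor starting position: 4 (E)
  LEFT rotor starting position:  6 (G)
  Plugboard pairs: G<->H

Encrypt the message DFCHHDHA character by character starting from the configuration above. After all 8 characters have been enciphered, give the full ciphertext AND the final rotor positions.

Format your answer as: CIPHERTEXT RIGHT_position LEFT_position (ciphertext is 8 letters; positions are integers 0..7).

Char 1 ('D'): step: R->5, L=6; D->plug->D->R->G->L->E->refl->B->L'->A->R'->E->plug->E
Char 2 ('F'): step: R->6, L=6; F->plug->F->R->D->L->C->refl->G->L'->B->R'->E->plug->E
Char 3 ('C'): step: R->7, L=6; C->plug->C->R->G->L->E->refl->B->L'->A->R'->D->plug->D
Char 4 ('H'): step: R->0, L->7 (L advanced); H->plug->G->R->C->L->B->refl->E->L'->B->R'->D->plug->D
Char 5 ('H'): step: R->1, L=7; H->plug->G->R->H->L->A->refl->F->L'->A->R'->C->plug->C
Char 6 ('D'): step: R->2, L=7; D->plug->D->R->C->L->B->refl->E->L'->B->R'->G->plug->H
Char 7 ('H'): step: R->3, L=7; H->plug->G->R->C->L->B->refl->E->L'->B->R'->C->plug->C
Char 8 ('A'): step: R->4, L=7; A->plug->A->R->C->L->B->refl->E->L'->B->R'->F->plug->F
Final: ciphertext=EEDDCHCF, RIGHT=4, LEFT=7

Answer: EEDDCHCF 4 7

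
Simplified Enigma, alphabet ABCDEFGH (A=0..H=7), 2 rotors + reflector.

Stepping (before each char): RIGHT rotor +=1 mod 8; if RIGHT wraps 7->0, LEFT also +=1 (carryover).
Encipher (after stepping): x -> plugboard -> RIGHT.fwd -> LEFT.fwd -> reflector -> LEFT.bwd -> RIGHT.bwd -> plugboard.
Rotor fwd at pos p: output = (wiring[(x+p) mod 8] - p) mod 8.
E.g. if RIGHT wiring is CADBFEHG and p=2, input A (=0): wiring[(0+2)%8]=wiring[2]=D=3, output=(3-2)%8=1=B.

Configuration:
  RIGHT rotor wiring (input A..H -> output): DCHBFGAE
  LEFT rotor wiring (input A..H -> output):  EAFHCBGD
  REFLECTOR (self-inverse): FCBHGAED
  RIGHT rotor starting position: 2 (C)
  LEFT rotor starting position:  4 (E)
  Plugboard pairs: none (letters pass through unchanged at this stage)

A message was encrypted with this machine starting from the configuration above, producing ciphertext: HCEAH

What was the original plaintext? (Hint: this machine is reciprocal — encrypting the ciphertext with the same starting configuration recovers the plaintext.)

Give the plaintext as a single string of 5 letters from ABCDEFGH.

Char 1 ('H'): step: R->3, L=4; H->plug->H->R->E->L->A->refl->F->L'->B->R'->E->plug->E
Char 2 ('C'): step: R->4, L=4; C->plug->C->R->E->L->A->refl->F->L'->B->R'->A->plug->A
Char 3 ('E'): step: R->5, L=4; E->plug->E->R->F->L->E->refl->G->L'->A->R'->H->plug->H
Char 4 ('A'): step: R->6, L=4; A->plug->A->R->C->L->C->refl->B->L'->G->R'->B->plug->B
Char 5 ('H'): step: R->7, L=4; H->plug->H->R->B->L->F->refl->A->L'->E->R'->B->plug->B

Answer: EAHBB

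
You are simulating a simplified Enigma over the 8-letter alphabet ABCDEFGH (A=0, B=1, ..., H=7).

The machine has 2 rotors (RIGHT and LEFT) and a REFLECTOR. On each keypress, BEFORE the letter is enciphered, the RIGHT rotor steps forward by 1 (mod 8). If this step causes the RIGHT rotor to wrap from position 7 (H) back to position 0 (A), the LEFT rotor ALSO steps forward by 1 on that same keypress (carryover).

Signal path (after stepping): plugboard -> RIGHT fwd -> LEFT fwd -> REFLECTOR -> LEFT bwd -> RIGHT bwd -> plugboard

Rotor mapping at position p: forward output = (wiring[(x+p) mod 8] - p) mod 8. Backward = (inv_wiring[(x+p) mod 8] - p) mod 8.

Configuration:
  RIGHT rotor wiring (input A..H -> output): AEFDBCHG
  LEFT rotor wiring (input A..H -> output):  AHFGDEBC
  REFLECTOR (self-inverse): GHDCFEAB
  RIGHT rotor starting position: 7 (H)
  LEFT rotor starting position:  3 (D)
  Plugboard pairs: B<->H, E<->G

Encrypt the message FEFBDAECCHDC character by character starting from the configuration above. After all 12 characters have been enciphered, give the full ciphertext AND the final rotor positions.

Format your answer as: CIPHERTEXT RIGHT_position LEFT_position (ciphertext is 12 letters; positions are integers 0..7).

Answer: HBBDGGAAEAEF 3 5

Derivation:
Char 1 ('F'): step: R->0, L->4 (L advanced); F->plug->F->R->C->L->F->refl->E->L'->E->R'->B->plug->H
Char 2 ('E'): step: R->1, L=4; E->plug->G->R->F->L->D->refl->C->L'->H->R'->H->plug->B
Char 3 ('F'): step: R->2, L=4; F->plug->F->R->E->L->E->refl->F->L'->C->R'->H->plug->B
Char 4 ('B'): step: R->3, L=4; B->plug->H->R->C->L->F->refl->E->L'->E->R'->D->plug->D
Char 5 ('D'): step: R->4, L=4; D->plug->D->R->C->L->F->refl->E->L'->E->R'->E->plug->G
Char 6 ('A'): step: R->5, L=4; A->plug->A->R->F->L->D->refl->C->L'->H->R'->E->plug->G
Char 7 ('E'): step: R->6, L=4; E->plug->G->R->D->L->G->refl->A->L'->B->R'->A->plug->A
Char 8 ('C'): step: R->7, L=4; C->plug->C->R->F->L->D->refl->C->L'->H->R'->A->plug->A
Char 9 ('C'): step: R->0, L->5 (L advanced); C->plug->C->R->F->L->A->refl->G->L'->H->R'->G->plug->E
Char 10 ('H'): step: R->1, L=5; H->plug->B->R->E->L->C->refl->D->L'->D->R'->A->plug->A
Char 11 ('D'): step: R->2, L=5; D->plug->D->R->A->L->H->refl->B->L'->G->R'->G->plug->E
Char 12 ('C'): step: R->3, L=5; C->plug->C->R->H->L->G->refl->A->L'->F->R'->F->plug->F
Final: ciphertext=HBBDGGAAEAEF, RIGHT=3, LEFT=5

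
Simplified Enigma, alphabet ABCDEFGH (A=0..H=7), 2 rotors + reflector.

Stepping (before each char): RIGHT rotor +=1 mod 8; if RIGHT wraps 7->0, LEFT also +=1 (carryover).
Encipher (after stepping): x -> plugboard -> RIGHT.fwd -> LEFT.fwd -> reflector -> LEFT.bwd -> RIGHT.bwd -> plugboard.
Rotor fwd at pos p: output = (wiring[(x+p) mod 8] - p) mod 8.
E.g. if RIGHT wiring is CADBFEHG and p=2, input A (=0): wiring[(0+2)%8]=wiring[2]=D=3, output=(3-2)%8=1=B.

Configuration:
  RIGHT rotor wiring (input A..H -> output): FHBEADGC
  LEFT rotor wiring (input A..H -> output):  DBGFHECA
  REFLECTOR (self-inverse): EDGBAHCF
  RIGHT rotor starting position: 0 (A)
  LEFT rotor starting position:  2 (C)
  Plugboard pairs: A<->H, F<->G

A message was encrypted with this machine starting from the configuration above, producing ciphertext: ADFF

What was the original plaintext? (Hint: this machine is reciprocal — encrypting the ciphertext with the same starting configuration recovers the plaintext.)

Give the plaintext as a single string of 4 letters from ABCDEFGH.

Answer: BCCG

Derivation:
Char 1 ('A'): step: R->1, L=2; A->plug->H->R->E->L->A->refl->E->L'->A->R'->B->plug->B
Char 2 ('D'): step: R->2, L=2; D->plug->D->R->B->L->D->refl->B->L'->G->R'->C->plug->C
Char 3 ('F'): step: R->3, L=2; F->plug->G->R->E->L->A->refl->E->L'->A->R'->C->plug->C
Char 4 ('F'): step: R->4, L=2; F->plug->G->R->F->L->G->refl->C->L'->D->R'->F->plug->G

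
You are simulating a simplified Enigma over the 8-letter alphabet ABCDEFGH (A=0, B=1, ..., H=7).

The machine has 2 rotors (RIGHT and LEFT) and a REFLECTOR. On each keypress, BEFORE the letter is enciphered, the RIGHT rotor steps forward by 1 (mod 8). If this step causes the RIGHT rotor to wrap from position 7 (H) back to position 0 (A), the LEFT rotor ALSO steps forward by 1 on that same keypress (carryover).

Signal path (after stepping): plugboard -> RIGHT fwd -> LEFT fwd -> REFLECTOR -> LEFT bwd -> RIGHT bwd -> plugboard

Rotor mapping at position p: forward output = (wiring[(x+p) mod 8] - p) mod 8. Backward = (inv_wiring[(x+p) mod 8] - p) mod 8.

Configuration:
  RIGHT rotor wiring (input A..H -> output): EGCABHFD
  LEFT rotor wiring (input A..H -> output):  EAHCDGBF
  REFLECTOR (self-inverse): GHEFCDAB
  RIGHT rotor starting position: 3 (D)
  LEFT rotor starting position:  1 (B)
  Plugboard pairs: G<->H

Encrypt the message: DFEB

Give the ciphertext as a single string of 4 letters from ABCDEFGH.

Char 1 ('D'): step: R->4, L=1; D->plug->D->R->H->L->D->refl->F->L'->E->R'->H->plug->G
Char 2 ('F'): step: R->5, L=1; F->plug->F->R->F->L->A->refl->G->L'->B->R'->E->plug->E
Char 3 ('E'): step: R->6, L=1; E->plug->E->R->E->L->F->refl->D->L'->H->R'->A->plug->A
Char 4 ('B'): step: R->7, L=1; B->plug->B->R->F->L->A->refl->G->L'->B->R'->E->plug->E

Answer: GEAE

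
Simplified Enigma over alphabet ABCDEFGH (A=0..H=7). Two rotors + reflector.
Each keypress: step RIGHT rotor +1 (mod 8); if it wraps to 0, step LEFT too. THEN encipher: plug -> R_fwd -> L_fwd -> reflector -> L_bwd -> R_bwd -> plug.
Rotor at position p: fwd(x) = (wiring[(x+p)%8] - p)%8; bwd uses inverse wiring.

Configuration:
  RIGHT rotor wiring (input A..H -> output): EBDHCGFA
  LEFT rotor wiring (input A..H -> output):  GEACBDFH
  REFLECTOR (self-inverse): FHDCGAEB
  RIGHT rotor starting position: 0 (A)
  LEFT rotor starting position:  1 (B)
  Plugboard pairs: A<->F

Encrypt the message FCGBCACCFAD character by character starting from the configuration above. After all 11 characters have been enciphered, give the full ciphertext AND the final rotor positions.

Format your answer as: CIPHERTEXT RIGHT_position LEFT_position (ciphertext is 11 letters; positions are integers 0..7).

Char 1 ('F'): step: R->1, L=1; F->plug->A->R->A->L->D->refl->C->L'->E->R'->F->plug->A
Char 2 ('C'): step: R->2, L=1; C->plug->C->R->A->L->D->refl->C->L'->E->R'->D->plug->D
Char 3 ('G'): step: R->3, L=1; G->plug->G->R->G->L->G->refl->E->L'->F->R'->E->plug->E
Char 4 ('B'): step: R->4, L=1; B->plug->B->R->C->L->B->refl->H->L'->B->R'->C->plug->C
Char 5 ('C'): step: R->5, L=1; C->plug->C->R->D->L->A->refl->F->L'->H->R'->D->plug->D
Char 6 ('A'): step: R->6, L=1; A->plug->F->R->B->L->H->refl->B->L'->C->R'->B->plug->B
Char 7 ('C'): step: R->7, L=1; C->plug->C->R->C->L->B->refl->H->L'->B->R'->A->plug->F
Char 8 ('C'): step: R->0, L->2 (L advanced); C->plug->C->R->D->L->B->refl->H->L'->C->R'->E->plug->E
Char 9 ('F'): step: R->1, L=2; F->plug->A->R->A->L->G->refl->E->L'->G->R'->C->plug->C
Char 10 ('A'): step: R->2, L=2; A->plug->F->R->G->L->E->refl->G->L'->A->R'->C->plug->C
Char 11 ('D'): step: R->3, L=2; D->plug->D->R->C->L->H->refl->B->L'->D->R'->C->plug->C
Final: ciphertext=ADECDBFECCC, RIGHT=3, LEFT=2

Answer: ADECDBFECCC 3 2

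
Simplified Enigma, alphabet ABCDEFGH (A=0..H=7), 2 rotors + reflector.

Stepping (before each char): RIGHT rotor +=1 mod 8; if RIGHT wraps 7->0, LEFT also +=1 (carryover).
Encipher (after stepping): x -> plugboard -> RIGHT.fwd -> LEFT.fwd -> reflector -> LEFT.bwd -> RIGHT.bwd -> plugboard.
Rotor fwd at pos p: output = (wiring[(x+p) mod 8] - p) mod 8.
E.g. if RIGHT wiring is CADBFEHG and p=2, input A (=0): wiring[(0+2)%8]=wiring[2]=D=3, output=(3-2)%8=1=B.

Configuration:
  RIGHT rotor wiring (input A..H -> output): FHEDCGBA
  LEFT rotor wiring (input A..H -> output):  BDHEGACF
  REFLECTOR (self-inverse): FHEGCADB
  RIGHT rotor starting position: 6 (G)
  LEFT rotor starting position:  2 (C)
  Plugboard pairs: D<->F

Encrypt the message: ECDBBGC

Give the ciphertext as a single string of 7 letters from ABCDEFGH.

Char 1 ('E'): step: R->7, L=2; E->plug->E->R->E->L->A->refl->F->L'->A->R'->C->plug->C
Char 2 ('C'): step: R->0, L->3 (L advanced); C->plug->C->R->E->L->C->refl->E->L'->H->R'->B->plug->B
Char 3 ('D'): step: R->1, L=3; D->plug->F->R->A->L->B->refl->H->L'->D->R'->B->plug->B
Char 4 ('B'): step: R->2, L=3; B->plug->B->R->B->L->D->refl->G->L'->F->R'->H->plug->H
Char 5 ('B'): step: R->3, L=3; B->plug->B->R->H->L->E->refl->C->L'->E->R'->G->plug->G
Char 6 ('G'): step: R->4, L=3; G->plug->G->R->A->L->B->refl->H->L'->D->R'->F->plug->D
Char 7 ('C'): step: R->5, L=3; C->plug->C->R->D->L->H->refl->B->L'->A->R'->D->plug->F

Answer: CBBHGDF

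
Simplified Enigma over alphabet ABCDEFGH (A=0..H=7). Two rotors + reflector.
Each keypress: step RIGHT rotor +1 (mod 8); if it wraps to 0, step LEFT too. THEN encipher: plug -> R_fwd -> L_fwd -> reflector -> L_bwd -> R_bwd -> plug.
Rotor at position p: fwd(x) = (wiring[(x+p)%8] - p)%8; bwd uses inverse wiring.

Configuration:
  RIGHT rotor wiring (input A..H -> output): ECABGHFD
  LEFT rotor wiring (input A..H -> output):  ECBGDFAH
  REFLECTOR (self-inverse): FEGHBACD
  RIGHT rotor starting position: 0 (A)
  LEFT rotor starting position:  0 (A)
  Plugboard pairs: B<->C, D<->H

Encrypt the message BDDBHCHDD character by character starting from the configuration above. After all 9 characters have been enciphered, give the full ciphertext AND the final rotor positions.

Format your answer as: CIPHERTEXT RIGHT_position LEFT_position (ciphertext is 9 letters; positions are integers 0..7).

Answer: GGACGBBEE 1 1

Derivation:
Char 1 ('B'): step: R->1, L=0; B->plug->C->R->A->L->E->refl->B->L'->C->R'->G->plug->G
Char 2 ('D'): step: R->2, L=0; D->plug->H->R->A->L->E->refl->B->L'->C->R'->G->plug->G
Char 3 ('D'): step: R->3, L=0; D->plug->H->R->F->L->F->refl->A->L'->G->R'->A->plug->A
Char 4 ('B'): step: R->4, L=0; B->plug->C->R->B->L->C->refl->G->L'->D->R'->B->plug->C
Char 5 ('H'): step: R->5, L=0; H->plug->D->R->H->L->H->refl->D->L'->E->R'->G->plug->G
Char 6 ('C'): step: R->6, L=0; C->plug->B->R->F->L->F->refl->A->L'->G->R'->C->plug->B
Char 7 ('H'): step: R->7, L=0; H->plug->D->R->B->L->C->refl->G->L'->D->R'->C->plug->B
Char 8 ('D'): step: R->0, L->1 (L advanced); D->plug->H->R->D->L->C->refl->G->L'->G->R'->E->plug->E
Char 9 ('D'): step: R->1, L=1; D->plug->H->R->D->L->C->refl->G->L'->G->R'->E->plug->E
Final: ciphertext=GGACGBBEE, RIGHT=1, LEFT=1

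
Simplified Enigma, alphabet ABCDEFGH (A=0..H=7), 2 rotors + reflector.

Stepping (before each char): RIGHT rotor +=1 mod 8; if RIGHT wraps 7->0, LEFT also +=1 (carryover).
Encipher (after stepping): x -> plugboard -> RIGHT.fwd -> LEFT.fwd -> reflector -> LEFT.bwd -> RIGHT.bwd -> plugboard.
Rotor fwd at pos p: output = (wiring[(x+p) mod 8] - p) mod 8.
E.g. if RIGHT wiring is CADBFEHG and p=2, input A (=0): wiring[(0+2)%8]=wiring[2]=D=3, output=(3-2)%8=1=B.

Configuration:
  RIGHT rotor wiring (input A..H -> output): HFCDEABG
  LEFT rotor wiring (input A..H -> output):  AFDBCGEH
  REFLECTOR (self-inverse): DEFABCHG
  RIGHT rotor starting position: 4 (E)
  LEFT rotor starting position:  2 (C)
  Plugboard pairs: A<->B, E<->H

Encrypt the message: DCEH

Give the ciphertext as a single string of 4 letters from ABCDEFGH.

Answer: EGBD

Derivation:
Char 1 ('D'): step: R->5, L=2; D->plug->D->R->C->L->A->refl->D->L'->H->R'->H->plug->E
Char 2 ('C'): step: R->6, L=2; C->plug->C->R->B->L->H->refl->G->L'->G->R'->G->plug->G
Char 3 ('E'): step: R->7, L=2; E->plug->H->R->C->L->A->refl->D->L'->H->R'->A->plug->B
Char 4 ('H'): step: R->0, L->3 (L advanced); H->plug->E->R->E->L->E->refl->B->L'->D->R'->D->plug->D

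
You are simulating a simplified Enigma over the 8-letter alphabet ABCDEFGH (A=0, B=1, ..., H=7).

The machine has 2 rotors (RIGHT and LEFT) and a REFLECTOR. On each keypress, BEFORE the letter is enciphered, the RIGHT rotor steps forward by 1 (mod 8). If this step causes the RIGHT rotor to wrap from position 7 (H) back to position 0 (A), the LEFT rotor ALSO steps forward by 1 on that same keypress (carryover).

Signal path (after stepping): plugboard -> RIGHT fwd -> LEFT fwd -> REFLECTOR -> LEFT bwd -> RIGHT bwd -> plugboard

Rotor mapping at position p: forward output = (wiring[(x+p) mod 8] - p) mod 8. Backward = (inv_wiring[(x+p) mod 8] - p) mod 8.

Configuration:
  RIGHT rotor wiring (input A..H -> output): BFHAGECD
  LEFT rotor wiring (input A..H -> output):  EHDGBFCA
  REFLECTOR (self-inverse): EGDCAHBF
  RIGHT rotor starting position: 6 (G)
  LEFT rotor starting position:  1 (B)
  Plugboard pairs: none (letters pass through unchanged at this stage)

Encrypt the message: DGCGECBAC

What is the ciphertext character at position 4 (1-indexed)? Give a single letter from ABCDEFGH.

Char 1 ('D'): step: R->7, L=1; D->plug->D->R->A->L->G->refl->B->L'->F->R'->G->plug->G
Char 2 ('G'): step: R->0, L->2 (L advanced); G->plug->G->R->C->L->H->refl->F->L'->H->R'->C->plug->C
Char 3 ('C'): step: R->1, L=2; C->plug->C->R->H->L->F->refl->H->L'->C->R'->G->plug->G
Char 4 ('G'): step: R->2, L=2; G->plug->G->R->H->L->F->refl->H->L'->C->R'->D->plug->D

D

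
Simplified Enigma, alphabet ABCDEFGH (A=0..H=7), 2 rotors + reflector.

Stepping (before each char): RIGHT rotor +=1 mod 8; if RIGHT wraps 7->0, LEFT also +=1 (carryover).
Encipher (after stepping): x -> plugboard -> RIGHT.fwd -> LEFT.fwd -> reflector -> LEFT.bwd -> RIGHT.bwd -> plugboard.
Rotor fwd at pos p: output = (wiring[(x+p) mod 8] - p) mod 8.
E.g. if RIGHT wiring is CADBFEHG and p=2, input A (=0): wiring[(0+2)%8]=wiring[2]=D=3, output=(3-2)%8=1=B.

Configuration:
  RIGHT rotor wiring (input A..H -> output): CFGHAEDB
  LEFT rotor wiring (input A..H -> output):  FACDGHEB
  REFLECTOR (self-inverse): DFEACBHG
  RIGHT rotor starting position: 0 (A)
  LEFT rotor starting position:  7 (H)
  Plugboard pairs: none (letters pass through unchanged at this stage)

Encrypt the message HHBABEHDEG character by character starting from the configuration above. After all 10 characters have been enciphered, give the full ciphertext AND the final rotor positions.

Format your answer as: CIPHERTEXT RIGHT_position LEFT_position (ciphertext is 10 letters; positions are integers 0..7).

Answer: BCCBHCEEHF 2 0

Derivation:
Char 1 ('H'): step: R->1, L=7; H->plug->H->R->B->L->G->refl->H->L'->F->R'->B->plug->B
Char 2 ('H'): step: R->2, L=7; H->plug->H->R->D->L->D->refl->A->L'->G->R'->C->plug->C
Char 3 ('B'): step: R->3, L=7; B->plug->B->R->F->L->H->refl->G->L'->B->R'->C->plug->C
Char 4 ('A'): step: R->4, L=7; A->plug->A->R->E->L->E->refl->C->L'->A->R'->B->plug->B
Char 5 ('B'): step: R->5, L=7; B->plug->B->R->G->L->A->refl->D->L'->D->R'->H->plug->H
Char 6 ('E'): step: R->6, L=7; E->plug->E->R->A->L->C->refl->E->L'->E->R'->C->plug->C
Char 7 ('H'): step: R->7, L=7; H->plug->H->R->E->L->E->refl->C->L'->A->R'->E->plug->E
Char 8 ('D'): step: R->0, L->0 (L advanced); D->plug->D->R->H->L->B->refl->F->L'->A->R'->E->plug->E
Char 9 ('E'): step: R->1, L=0; E->plug->E->R->D->L->D->refl->A->L'->B->R'->H->plug->H
Char 10 ('G'): step: R->2, L=0; G->plug->G->R->A->L->F->refl->B->L'->H->R'->F->plug->F
Final: ciphertext=BCCBHCEEHF, RIGHT=2, LEFT=0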